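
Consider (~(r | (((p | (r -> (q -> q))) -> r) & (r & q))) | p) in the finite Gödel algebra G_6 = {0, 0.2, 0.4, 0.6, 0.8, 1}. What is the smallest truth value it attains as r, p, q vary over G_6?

0.00

The minimum is attained at r = 0.2, p = 0, q = 0:
  (q -> q): 0 ≤ 0, so result = 1
  (r -> (q -> q)): 0.2 ≤ 1, so result = 1
  (p | (r -> (q -> q))) = max(0, 1) = 1
  ((p | (r -> (q -> q))) -> r): 1 > 0.2, so result = 0.2
  (r & q) = min(0.2, 0) = 0
  (((p | (r -> (q -> q))) -> r) & (r & q)) = min(0.2, 0) = 0
  (r | (((p | (r -> (q -> q))) -> r) & (r & q))) = max(0.2, 0) = 0.2
  ~(r | (((p | (r -> (q -> q))) -> r) & (r & q))): Gödel ¬ of 0.2 = 0 (operand ≠ 0)
  (~(r | (((p | (r -> (q -> q))) -> r) & (r & q))) | p) = max(0, 0) = 0
Checking all 216 assignments confirms none give a value below 0.00.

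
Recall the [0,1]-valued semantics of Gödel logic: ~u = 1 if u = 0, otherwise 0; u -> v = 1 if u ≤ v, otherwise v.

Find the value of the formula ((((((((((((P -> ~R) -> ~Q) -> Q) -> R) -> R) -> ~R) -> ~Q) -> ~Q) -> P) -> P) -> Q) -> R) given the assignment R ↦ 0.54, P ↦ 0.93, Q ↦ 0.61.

0.54

~R: Gödel ¬ of 0.54 = 0 (operand ≠ 0)
(P -> ~R): 0.93 > 0, so result = 0
~Q: Gödel ¬ of 0.61 = 0 (operand ≠ 0)
((P -> ~R) -> ~Q): 0 ≤ 0, so result = 1
(((P -> ~R) -> ~Q) -> Q): 1 > 0.61, so result = 0.61
((((P -> ~R) -> ~Q) -> Q) -> R): 0.61 > 0.54, so result = 0.54
(((((P -> ~R) -> ~Q) -> Q) -> R) -> R): 0.54 ≤ 0.54, so result = 1
~R: Gödel ¬ of 0.54 = 0 (operand ≠ 0)
((((((P -> ~R) -> ~Q) -> Q) -> R) -> R) -> ~R): 1 > 0, so result = 0
~Q: Gödel ¬ of 0.61 = 0 (operand ≠ 0)
(((((((P -> ~R) -> ~Q) -> Q) -> R) -> R) -> ~R) -> ~Q): 0 ≤ 0, so result = 1
~Q: Gödel ¬ of 0.61 = 0 (operand ≠ 0)
((((((((P -> ~R) -> ~Q) -> Q) -> R) -> R) -> ~R) -> ~Q) -> ~Q): 1 > 0, so result = 0
(((((((((P -> ~R) -> ~Q) -> Q) -> R) -> R) -> ~R) -> ~Q) -> ~Q) -> P): 0 ≤ 0.93, so result = 1
((((((((((P -> ~R) -> ~Q) -> Q) -> R) -> R) -> ~R) -> ~Q) -> ~Q) -> P) -> P): 1 > 0.93, so result = 0.93
(((((((((((P -> ~R) -> ~Q) -> Q) -> R) -> R) -> ~R) -> ~Q) -> ~Q) -> P) -> P) -> Q): 0.93 > 0.61, so result = 0.61
((((((((((((P -> ~R) -> ~Q) -> Q) -> R) -> R) -> ~R) -> ~Q) -> ~Q) -> P) -> P) -> Q) -> R): 0.61 > 0.54, so result = 0.54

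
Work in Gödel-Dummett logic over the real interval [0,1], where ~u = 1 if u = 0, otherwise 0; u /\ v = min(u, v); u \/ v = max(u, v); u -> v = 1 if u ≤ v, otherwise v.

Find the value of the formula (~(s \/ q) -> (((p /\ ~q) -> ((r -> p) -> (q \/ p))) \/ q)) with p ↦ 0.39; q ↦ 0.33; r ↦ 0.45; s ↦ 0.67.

(s \/ q) = max(0.67, 0.33) = 0.67
~(s \/ q): Gödel ¬ of 0.67 = 0 (operand ≠ 0)
~q: Gödel ¬ of 0.33 = 0 (operand ≠ 0)
(p /\ ~q) = min(0.39, 0) = 0
(r -> p): 0.45 > 0.39, so result = 0.39
(q \/ p) = max(0.33, 0.39) = 0.39
((r -> p) -> (q \/ p)): 0.39 ≤ 0.39, so result = 1
((p /\ ~q) -> ((r -> p) -> (q \/ p))): 0 ≤ 1, so result = 1
(((p /\ ~q) -> ((r -> p) -> (q \/ p))) \/ q) = max(1, 0.33) = 1
(~(s \/ q) -> (((p /\ ~q) -> ((r -> p) -> (q \/ p))) \/ q)): 0 ≤ 1, so result = 1

1.00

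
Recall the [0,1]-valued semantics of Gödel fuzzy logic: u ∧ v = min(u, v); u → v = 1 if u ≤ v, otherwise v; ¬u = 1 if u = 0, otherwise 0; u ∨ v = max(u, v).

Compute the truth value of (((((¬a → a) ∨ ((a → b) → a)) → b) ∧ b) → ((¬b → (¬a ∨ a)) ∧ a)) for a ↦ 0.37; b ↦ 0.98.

0.37

¬a: Gödel ¬ of 0.37 = 0 (operand ≠ 0)
(¬a → a): 0 ≤ 0.37, so result = 1
(a → b): 0.37 ≤ 0.98, so result = 1
((a → b) → a): 1 > 0.37, so result = 0.37
((¬a → a) ∨ ((a → b) → a)) = max(1, 0.37) = 1
(((¬a → a) ∨ ((a → b) → a)) → b): 1 > 0.98, so result = 0.98
((((¬a → a) ∨ ((a → b) → a)) → b) ∧ b) = min(0.98, 0.98) = 0.98
¬b: Gödel ¬ of 0.98 = 0 (operand ≠ 0)
¬a: Gödel ¬ of 0.37 = 0 (operand ≠ 0)
(¬a ∨ a) = max(0, 0.37) = 0.37
(¬b → (¬a ∨ a)): 0 ≤ 0.37, so result = 1
((¬b → (¬a ∨ a)) ∧ a) = min(1, 0.37) = 0.37
(((((¬a → a) ∨ ((a → b) → a)) → b) ∧ b) → ((¬b → (¬a ∨ a)) ∧ a)): 0.98 > 0.37, so result = 0.37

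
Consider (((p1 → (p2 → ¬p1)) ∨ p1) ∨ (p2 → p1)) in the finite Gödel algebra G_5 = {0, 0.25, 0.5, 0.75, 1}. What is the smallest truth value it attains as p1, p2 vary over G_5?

0.25

The minimum is attained at p1 = 0.25, p2 = 0.5:
  ¬p1: Gödel ¬ of 0.25 = 0 (operand ≠ 0)
  (p2 → ¬p1): 0.5 > 0, so result = 0
  (p1 → (p2 → ¬p1)): 0.25 > 0, so result = 0
  ((p1 → (p2 → ¬p1)) ∨ p1) = max(0, 0.25) = 0.25
  (p2 → p1): 0.5 > 0.25, so result = 0.25
  (((p1 → (p2 → ¬p1)) ∨ p1) ∨ (p2 → p1)) = max(0.25, 0.25) = 0.25
Checking all 25 assignments confirms none give a value below 0.25.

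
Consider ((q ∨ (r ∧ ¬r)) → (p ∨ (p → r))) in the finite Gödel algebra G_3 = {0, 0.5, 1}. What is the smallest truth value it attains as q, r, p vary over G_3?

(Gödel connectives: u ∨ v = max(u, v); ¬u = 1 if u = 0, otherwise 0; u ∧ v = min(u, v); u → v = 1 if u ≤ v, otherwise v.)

The minimum is attained at q = 1, r = 0, p = 0.5:
  ¬r: Gödel ¬ of 0 = 1 (operand is 0)
  (r ∧ ¬r) = min(0, 1) = 0
  (q ∨ (r ∧ ¬r)) = max(1, 0) = 1
  (p → r): 0.5 > 0, so result = 0
  (p ∨ (p → r)) = max(0.5, 0) = 0.5
  ((q ∨ (r ∧ ¬r)) → (p ∨ (p → r))): 1 > 0.5, so result = 0.5
Checking all 27 assignments confirms none give a value below 0.50.

0.50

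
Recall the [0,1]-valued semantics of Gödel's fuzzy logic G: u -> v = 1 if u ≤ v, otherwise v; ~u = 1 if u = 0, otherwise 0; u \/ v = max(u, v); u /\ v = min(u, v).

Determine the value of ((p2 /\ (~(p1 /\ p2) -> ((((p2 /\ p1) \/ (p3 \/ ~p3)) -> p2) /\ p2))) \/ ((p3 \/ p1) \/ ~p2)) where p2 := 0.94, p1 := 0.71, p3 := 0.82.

(p1 /\ p2) = min(0.71, 0.94) = 0.71
~(p1 /\ p2): Gödel ¬ of 0.71 = 0 (operand ≠ 0)
(p2 /\ p1) = min(0.94, 0.71) = 0.71
~p3: Gödel ¬ of 0.82 = 0 (operand ≠ 0)
(p3 \/ ~p3) = max(0.82, 0) = 0.82
((p2 /\ p1) \/ (p3 \/ ~p3)) = max(0.71, 0.82) = 0.82
(((p2 /\ p1) \/ (p3 \/ ~p3)) -> p2): 0.82 ≤ 0.94, so result = 1
((((p2 /\ p1) \/ (p3 \/ ~p3)) -> p2) /\ p2) = min(1, 0.94) = 0.94
(~(p1 /\ p2) -> ((((p2 /\ p1) \/ (p3 \/ ~p3)) -> p2) /\ p2)): 0 ≤ 0.94, so result = 1
(p2 /\ (~(p1 /\ p2) -> ((((p2 /\ p1) \/ (p3 \/ ~p3)) -> p2) /\ p2))) = min(0.94, 1) = 0.94
(p3 \/ p1) = max(0.82, 0.71) = 0.82
~p2: Gödel ¬ of 0.94 = 0 (operand ≠ 0)
((p3 \/ p1) \/ ~p2) = max(0.82, 0) = 0.82
((p2 /\ (~(p1 /\ p2) -> ((((p2 /\ p1) \/ (p3 \/ ~p3)) -> p2) /\ p2))) \/ ((p3 \/ p1) \/ ~p2)) = max(0.94, 0.82) = 0.94

0.94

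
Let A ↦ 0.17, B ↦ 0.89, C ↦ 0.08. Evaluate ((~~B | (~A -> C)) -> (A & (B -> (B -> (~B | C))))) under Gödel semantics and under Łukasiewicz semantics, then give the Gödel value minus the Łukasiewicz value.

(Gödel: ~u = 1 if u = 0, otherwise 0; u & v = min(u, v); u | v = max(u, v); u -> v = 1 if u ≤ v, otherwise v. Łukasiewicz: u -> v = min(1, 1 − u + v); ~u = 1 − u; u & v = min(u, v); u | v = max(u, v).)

-0.20

Gödel evaluation:
  ~B: Gödel ¬ of 0.89 = 0 (operand ≠ 0)
  ~~B: Gödel ¬ of 0 = 1 (operand is 0)
  ~A: Gödel ¬ of 0.17 = 0 (operand ≠ 0)
  (~A -> C): 0 ≤ 0.08, so result = 1
  (~~B | (~A -> C)) = max(1, 1) = 1
  ~B: Gödel ¬ of 0.89 = 0 (operand ≠ 0)
  (~B | C) = max(0, 0.08) = 0.08
  (B -> (~B | C)): 0.89 > 0.08, so result = 0.08
  (B -> (B -> (~B | C))): 0.89 > 0.08, so result = 0.08
  (A & (B -> (B -> (~B | C)))) = min(0.17, 0.08) = 0.08
  ((~~B | (~A -> C)) -> (A & (B -> (B -> (~B | C))))): 1 > 0.08, so result = 0.08
  Gödel value = 0.08
Łukasiewicz evaluation:
  ~B: Łukasiewicz ¬ gives 1 − 0.89 = 0.11
  ~~B: Łukasiewicz ¬ gives 1 − 0.11 = 0.89
  ~A: Łukasiewicz ¬ gives 1 − 0.17 = 0.83
  (~A -> C): min(1, 1 − 0.83 + 0.08) = 0.25
  (~~B | (~A -> C)) = max(0.89, 0.25) = 0.89
  ~B: Łukasiewicz ¬ gives 1 − 0.89 = 0.11
  (~B | C) = max(0.11, 0.08) = 0.11
  (B -> (~B | C)): min(1, 1 − 0.89 + 0.11) = 0.22
  (B -> (B -> (~B | C))): min(1, 1 − 0.89 + 0.22) = 0.33
  (A & (B -> (B -> (~B | C)))) = min(0.17, 0.33) = 0.17
  ((~~B | (~A -> C)) -> (A & (B -> (B -> (~B | C))))): min(1, 1 − 0.89 + 0.17) = 0.28
  Łukasiewicz value = 0.28
Difference: 0.08 − 0.28 = -0.20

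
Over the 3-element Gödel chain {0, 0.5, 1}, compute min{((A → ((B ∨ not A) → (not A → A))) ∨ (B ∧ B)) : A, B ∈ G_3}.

Every assignment gives 1. For instance at A = 0, B = 0:
  not A: Gödel ¬ of 0 = 1 (operand is 0)
  (B ∨ not A) = max(0, 1) = 1
  not A: Gödel ¬ of 0 = 1 (operand is 0)
  (not A → A): 1 > 0, so result = 0
  ((B ∨ not A) → (not A → A)): 1 > 0, so result = 0
  (A → ((B ∨ not A) → (not A → A))): 0 ≤ 0, so result = 1
  (B ∧ B) = min(0, 0) = 0
  ((A → ((B ∨ not A) → (not A → A))) ∨ (B ∧ B)) = max(1, 0) = 1
All 9 assignments give value 1 — the formula is a G_3-tautology.

1.00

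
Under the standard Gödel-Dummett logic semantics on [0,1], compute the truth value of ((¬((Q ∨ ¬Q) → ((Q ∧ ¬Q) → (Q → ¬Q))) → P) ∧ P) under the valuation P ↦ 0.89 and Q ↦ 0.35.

0.89

¬Q: Gödel ¬ of 0.35 = 0 (operand ≠ 0)
(Q ∨ ¬Q) = max(0.35, 0) = 0.35
¬Q: Gödel ¬ of 0.35 = 0 (operand ≠ 0)
(Q ∧ ¬Q) = min(0.35, 0) = 0
¬Q: Gödel ¬ of 0.35 = 0 (operand ≠ 0)
(Q → ¬Q): 0.35 > 0, so result = 0
((Q ∧ ¬Q) → (Q → ¬Q)): 0 ≤ 0, so result = 1
((Q ∨ ¬Q) → ((Q ∧ ¬Q) → (Q → ¬Q))): 0.35 ≤ 1, so result = 1
¬((Q ∨ ¬Q) → ((Q ∧ ¬Q) → (Q → ¬Q))): Gödel ¬ of 1 = 0 (operand ≠ 0)
(¬((Q ∨ ¬Q) → ((Q ∧ ¬Q) → (Q → ¬Q))) → P): 0 ≤ 0.89, so result = 1
((¬((Q ∨ ¬Q) → ((Q ∧ ¬Q) → (Q → ¬Q))) → P) ∧ P) = min(1, 0.89) = 0.89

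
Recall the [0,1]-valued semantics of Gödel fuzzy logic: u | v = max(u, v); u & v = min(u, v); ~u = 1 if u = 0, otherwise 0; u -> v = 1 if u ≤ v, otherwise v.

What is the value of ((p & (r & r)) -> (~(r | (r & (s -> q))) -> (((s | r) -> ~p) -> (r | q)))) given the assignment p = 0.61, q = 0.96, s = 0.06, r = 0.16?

1.00

(r & r) = min(0.16, 0.16) = 0.16
(p & (r & r)) = min(0.61, 0.16) = 0.16
(s -> q): 0.06 ≤ 0.96, so result = 1
(r & (s -> q)) = min(0.16, 1) = 0.16
(r | (r & (s -> q))) = max(0.16, 0.16) = 0.16
~(r | (r & (s -> q))): Gödel ¬ of 0.16 = 0 (operand ≠ 0)
(s | r) = max(0.06, 0.16) = 0.16
~p: Gödel ¬ of 0.61 = 0 (operand ≠ 0)
((s | r) -> ~p): 0.16 > 0, so result = 0
(r | q) = max(0.16, 0.96) = 0.96
(((s | r) -> ~p) -> (r | q)): 0 ≤ 0.96, so result = 1
(~(r | (r & (s -> q))) -> (((s | r) -> ~p) -> (r | q))): 0 ≤ 1, so result = 1
((p & (r & r)) -> (~(r | (r & (s -> q))) -> (((s | r) -> ~p) -> (r | q)))): 0.16 ≤ 1, so result = 1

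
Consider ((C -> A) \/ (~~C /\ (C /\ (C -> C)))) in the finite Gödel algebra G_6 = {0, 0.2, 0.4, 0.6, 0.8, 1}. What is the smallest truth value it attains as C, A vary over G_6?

0.20

The minimum is attained at C = 0.2, A = 0:
  (C -> A): 0.2 > 0, so result = 0
  ~C: Gödel ¬ of 0.2 = 0 (operand ≠ 0)
  ~~C: Gödel ¬ of 0 = 1 (operand is 0)
  (C -> C): 0.2 ≤ 0.2, so result = 1
  (C /\ (C -> C)) = min(0.2, 1) = 0.2
  (~~C /\ (C /\ (C -> C))) = min(1, 0.2) = 0.2
  ((C -> A) \/ (~~C /\ (C /\ (C -> C)))) = max(0, 0.2) = 0.2
Checking all 36 assignments confirms none give a value below 0.20.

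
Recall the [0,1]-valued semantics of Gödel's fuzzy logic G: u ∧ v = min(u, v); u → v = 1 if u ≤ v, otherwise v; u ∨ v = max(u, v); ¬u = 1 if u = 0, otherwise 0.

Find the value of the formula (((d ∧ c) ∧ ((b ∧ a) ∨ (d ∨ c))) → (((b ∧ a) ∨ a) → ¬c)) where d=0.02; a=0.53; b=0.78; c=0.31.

(d ∧ c) = min(0.02, 0.31) = 0.02
(b ∧ a) = min(0.78, 0.53) = 0.53
(d ∨ c) = max(0.02, 0.31) = 0.31
((b ∧ a) ∨ (d ∨ c)) = max(0.53, 0.31) = 0.53
((d ∧ c) ∧ ((b ∧ a) ∨ (d ∨ c))) = min(0.02, 0.53) = 0.02
(b ∧ a) = min(0.78, 0.53) = 0.53
((b ∧ a) ∨ a) = max(0.53, 0.53) = 0.53
¬c: Gödel ¬ of 0.31 = 0 (operand ≠ 0)
(((b ∧ a) ∨ a) → ¬c): 0.53 > 0, so result = 0
(((d ∧ c) ∧ ((b ∧ a) ∨ (d ∨ c))) → (((b ∧ a) ∨ a) → ¬c)): 0.02 > 0, so result = 0

0.00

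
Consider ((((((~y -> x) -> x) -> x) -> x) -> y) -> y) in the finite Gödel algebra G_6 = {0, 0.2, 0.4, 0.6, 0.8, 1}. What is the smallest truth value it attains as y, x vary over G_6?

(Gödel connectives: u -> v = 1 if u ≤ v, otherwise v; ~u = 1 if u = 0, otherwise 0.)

0.20

The minimum is attained at y = 0.2, x = 0:
  ~y: Gödel ¬ of 0.2 = 0 (operand ≠ 0)
  (~y -> x): 0 ≤ 0, so result = 1
  ((~y -> x) -> x): 1 > 0, so result = 0
  (((~y -> x) -> x) -> x): 0 ≤ 0, so result = 1
  ((((~y -> x) -> x) -> x) -> x): 1 > 0, so result = 0
  (((((~y -> x) -> x) -> x) -> x) -> y): 0 ≤ 0.2, so result = 1
  ((((((~y -> x) -> x) -> x) -> x) -> y) -> y): 1 > 0.2, so result = 0.2
Checking all 36 assignments confirms none give a value below 0.20.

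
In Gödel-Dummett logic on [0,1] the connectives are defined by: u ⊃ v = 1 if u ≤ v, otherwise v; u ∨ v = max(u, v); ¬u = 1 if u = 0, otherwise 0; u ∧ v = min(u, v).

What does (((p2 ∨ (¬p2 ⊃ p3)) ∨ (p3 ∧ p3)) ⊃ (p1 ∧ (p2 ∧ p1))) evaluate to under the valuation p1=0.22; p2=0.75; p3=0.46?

0.22

¬p2: Gödel ¬ of 0.75 = 0 (operand ≠ 0)
(¬p2 ⊃ p3): 0 ≤ 0.46, so result = 1
(p2 ∨ (¬p2 ⊃ p3)) = max(0.75, 1) = 1
(p3 ∧ p3) = min(0.46, 0.46) = 0.46
((p2 ∨ (¬p2 ⊃ p3)) ∨ (p3 ∧ p3)) = max(1, 0.46) = 1
(p2 ∧ p1) = min(0.75, 0.22) = 0.22
(p1 ∧ (p2 ∧ p1)) = min(0.22, 0.22) = 0.22
(((p2 ∨ (¬p2 ⊃ p3)) ∨ (p3 ∧ p3)) ⊃ (p1 ∧ (p2 ∧ p1))): 1 > 0.22, so result = 0.22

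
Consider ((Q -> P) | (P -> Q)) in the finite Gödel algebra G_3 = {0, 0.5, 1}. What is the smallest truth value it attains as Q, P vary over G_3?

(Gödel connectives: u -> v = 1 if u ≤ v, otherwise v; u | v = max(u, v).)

Every assignment gives 1. For instance at Q = 0, P = 0:
  (Q -> P): 0 ≤ 0, so result = 1
  (P -> Q): 0 ≤ 0, so result = 1
  ((Q -> P) | (P -> Q)) = max(1, 1) = 1
All 9 assignments give value 1 — the formula is a G_3-tautology.

1.00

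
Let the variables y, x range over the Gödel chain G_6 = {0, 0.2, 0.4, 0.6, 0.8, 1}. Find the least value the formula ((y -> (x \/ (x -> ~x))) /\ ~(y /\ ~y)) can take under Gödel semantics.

The minimum is attained at y = 0.4, x = 0.2:
  ~x: Gödel ¬ of 0.2 = 0 (operand ≠ 0)
  (x -> ~x): 0.2 > 0, so result = 0
  (x \/ (x -> ~x)) = max(0.2, 0) = 0.2
  (y -> (x \/ (x -> ~x))): 0.4 > 0.2, so result = 0.2
  ~y: Gödel ¬ of 0.4 = 0 (operand ≠ 0)
  (y /\ ~y) = min(0.4, 0) = 0
  ~(y /\ ~y): Gödel ¬ of 0 = 1 (operand is 0)
  ((y -> (x \/ (x -> ~x))) /\ ~(y /\ ~y)) = min(0.2, 1) = 0.2
Checking all 36 assignments confirms none give a value below 0.20.

0.20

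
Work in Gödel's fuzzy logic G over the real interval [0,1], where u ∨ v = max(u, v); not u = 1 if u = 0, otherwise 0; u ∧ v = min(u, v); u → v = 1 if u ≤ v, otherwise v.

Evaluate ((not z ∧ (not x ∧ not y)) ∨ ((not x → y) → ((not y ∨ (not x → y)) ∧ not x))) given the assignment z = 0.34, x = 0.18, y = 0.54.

0.00

not z: Gödel ¬ of 0.34 = 0 (operand ≠ 0)
not x: Gödel ¬ of 0.18 = 0 (operand ≠ 0)
not y: Gödel ¬ of 0.54 = 0 (operand ≠ 0)
(not x ∧ not y) = min(0, 0) = 0
(not z ∧ (not x ∧ not y)) = min(0, 0) = 0
not x: Gödel ¬ of 0.18 = 0 (operand ≠ 0)
(not x → y): 0 ≤ 0.54, so result = 1
not y: Gödel ¬ of 0.54 = 0 (operand ≠ 0)
not x: Gödel ¬ of 0.18 = 0 (operand ≠ 0)
(not x → y): 0 ≤ 0.54, so result = 1
(not y ∨ (not x → y)) = max(0, 1) = 1
not x: Gödel ¬ of 0.18 = 0 (operand ≠ 0)
((not y ∨ (not x → y)) ∧ not x) = min(1, 0) = 0
((not x → y) → ((not y ∨ (not x → y)) ∧ not x)): 1 > 0, so result = 0
((not z ∧ (not x ∧ not y)) ∨ ((not x → y) → ((not y ∨ (not x → y)) ∧ not x))) = max(0, 0) = 0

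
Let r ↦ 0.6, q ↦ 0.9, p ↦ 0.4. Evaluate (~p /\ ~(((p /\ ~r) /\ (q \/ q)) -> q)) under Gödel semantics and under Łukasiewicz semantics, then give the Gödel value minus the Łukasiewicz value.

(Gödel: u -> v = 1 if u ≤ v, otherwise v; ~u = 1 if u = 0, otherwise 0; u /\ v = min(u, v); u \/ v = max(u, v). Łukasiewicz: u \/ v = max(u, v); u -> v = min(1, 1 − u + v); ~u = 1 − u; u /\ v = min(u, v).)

0.00

Gödel evaluation:
  ~p: Gödel ¬ of 0.4 = 0 (operand ≠ 0)
  ~r: Gödel ¬ of 0.6 = 0 (operand ≠ 0)
  (p /\ ~r) = min(0.4, 0) = 0
  (q \/ q) = max(0.9, 0.9) = 0.9
  ((p /\ ~r) /\ (q \/ q)) = min(0, 0.9) = 0
  (((p /\ ~r) /\ (q \/ q)) -> q): 0 ≤ 0.9, so result = 1
  ~(((p /\ ~r) /\ (q \/ q)) -> q): Gödel ¬ of 1 = 0 (operand ≠ 0)
  (~p /\ ~(((p /\ ~r) /\ (q \/ q)) -> q)) = min(0, 0) = 0
  Gödel value = 0
Łukasiewicz evaluation:
  ~p: Łukasiewicz ¬ gives 1 − 0.4 = 0.6
  ~r: Łukasiewicz ¬ gives 1 − 0.6 = 0.4
  (p /\ ~r) = min(0.4, 0.4) = 0.4
  (q \/ q) = max(0.9, 0.9) = 0.9
  ((p /\ ~r) /\ (q \/ q)) = min(0.4, 0.9) = 0.4
  (((p /\ ~r) /\ (q \/ q)) -> q): min(1, 1 − 0.4 + 0.9) = 1
  ~(((p /\ ~r) /\ (q \/ q)) -> q): Łukasiewicz ¬ gives 1 − 1 = 0
  (~p /\ ~(((p /\ ~r) /\ (q \/ q)) -> q)) = min(0.6, 0) = 0
  Łukasiewicz value = 0
Difference: 0 − 0 = 0.00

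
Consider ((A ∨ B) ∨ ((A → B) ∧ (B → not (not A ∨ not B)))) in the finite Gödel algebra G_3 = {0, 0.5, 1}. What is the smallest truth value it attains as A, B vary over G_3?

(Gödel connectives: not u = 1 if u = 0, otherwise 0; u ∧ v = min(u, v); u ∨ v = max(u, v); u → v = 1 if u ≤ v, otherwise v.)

0.50

The minimum is attained at A = 0, B = 0.5:
  (A ∨ B) = max(0, 0.5) = 0.5
  (A → B): 0 ≤ 0.5, so result = 1
  not A: Gödel ¬ of 0 = 1 (operand is 0)
  not B: Gödel ¬ of 0.5 = 0 (operand ≠ 0)
  (not A ∨ not B) = max(1, 0) = 1
  not (not A ∨ not B): Gödel ¬ of 1 = 0 (operand ≠ 0)
  (B → not (not A ∨ not B)): 0.5 > 0, so result = 0
  ((A → B) ∧ (B → not (not A ∨ not B))) = min(1, 0) = 0
  ((A ∨ B) ∨ ((A → B) ∧ (B → not (not A ∨ not B)))) = max(0.5, 0) = 0.5
Checking all 9 assignments confirms none give a value below 0.50.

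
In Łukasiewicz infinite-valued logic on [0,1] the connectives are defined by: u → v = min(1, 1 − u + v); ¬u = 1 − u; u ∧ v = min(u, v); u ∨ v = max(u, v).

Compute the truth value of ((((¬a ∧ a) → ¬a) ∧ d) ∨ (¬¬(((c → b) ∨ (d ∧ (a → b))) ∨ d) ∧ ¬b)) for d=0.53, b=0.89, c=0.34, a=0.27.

0.53

¬a: Łukasiewicz ¬ gives 1 − 0.27 = 0.73
(¬a ∧ a) = min(0.73, 0.27) = 0.27
¬a: Łukasiewicz ¬ gives 1 − 0.27 = 0.73
((¬a ∧ a) → ¬a): min(1, 1 − 0.27 + 0.73) = 1
(((¬a ∧ a) → ¬a) ∧ d) = min(1, 0.53) = 0.53
(c → b): min(1, 1 − 0.34 + 0.89) = 1
(a → b): min(1, 1 − 0.27 + 0.89) = 1
(d ∧ (a → b)) = min(0.53, 1) = 0.53
((c → b) ∨ (d ∧ (a → b))) = max(1, 0.53) = 1
(((c → b) ∨ (d ∧ (a → b))) ∨ d) = max(1, 0.53) = 1
¬(((c → b) ∨ (d ∧ (a → b))) ∨ d): Łukasiewicz ¬ gives 1 − 1 = 0
¬¬(((c → b) ∨ (d ∧ (a → b))) ∨ d): Łukasiewicz ¬ gives 1 − 0 = 1
¬b: Łukasiewicz ¬ gives 1 − 0.89 = 0.11
(¬¬(((c → b) ∨ (d ∧ (a → b))) ∨ d) ∧ ¬b) = min(1, 0.11) = 0.11
((((¬a ∧ a) → ¬a) ∧ d) ∨ (¬¬(((c → b) ∨ (d ∧ (a → b))) ∨ d) ∧ ¬b)) = max(0.53, 0.11) = 0.53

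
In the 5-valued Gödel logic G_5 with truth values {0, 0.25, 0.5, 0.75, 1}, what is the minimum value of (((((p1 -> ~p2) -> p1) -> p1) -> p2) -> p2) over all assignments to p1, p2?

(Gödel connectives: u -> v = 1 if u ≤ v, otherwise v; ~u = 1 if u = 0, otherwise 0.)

0.25

The minimum is attained at p1 = 0.25, p2 = 0.25:
  ~p2: Gödel ¬ of 0.25 = 0 (operand ≠ 0)
  (p1 -> ~p2): 0.25 > 0, so result = 0
  ((p1 -> ~p2) -> p1): 0 ≤ 0.25, so result = 1
  (((p1 -> ~p2) -> p1) -> p1): 1 > 0.25, so result = 0.25
  ((((p1 -> ~p2) -> p1) -> p1) -> p2): 0.25 ≤ 0.25, so result = 1
  (((((p1 -> ~p2) -> p1) -> p1) -> p2) -> p2): 1 > 0.25, so result = 0.25
Checking all 25 assignments confirms none give a value below 0.25.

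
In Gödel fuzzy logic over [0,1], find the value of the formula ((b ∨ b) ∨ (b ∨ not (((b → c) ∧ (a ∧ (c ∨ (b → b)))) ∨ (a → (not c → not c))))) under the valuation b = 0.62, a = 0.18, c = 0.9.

0.62

(b ∨ b) = max(0.62, 0.62) = 0.62
(b → c): 0.62 ≤ 0.9, so result = 1
(b → b): 0.62 ≤ 0.62, so result = 1
(c ∨ (b → b)) = max(0.9, 1) = 1
(a ∧ (c ∨ (b → b))) = min(0.18, 1) = 0.18
((b → c) ∧ (a ∧ (c ∨ (b → b)))) = min(1, 0.18) = 0.18
not c: Gödel ¬ of 0.9 = 0 (operand ≠ 0)
not c: Gödel ¬ of 0.9 = 0 (operand ≠ 0)
(not c → not c): 0 ≤ 0, so result = 1
(a → (not c → not c)): 0.18 ≤ 1, so result = 1
(((b → c) ∧ (a ∧ (c ∨ (b → b)))) ∨ (a → (not c → not c))) = max(0.18, 1) = 1
not (((b → c) ∧ (a ∧ (c ∨ (b → b)))) ∨ (a → (not c → not c))): Gödel ¬ of 1 = 0 (operand ≠ 0)
(b ∨ not (((b → c) ∧ (a ∧ (c ∨ (b → b)))) ∨ (a → (not c → not c)))) = max(0.62, 0) = 0.62
((b ∨ b) ∨ (b ∨ not (((b → c) ∧ (a ∧ (c ∨ (b → b)))) ∨ (a → (not c → not c))))) = max(0.62, 0.62) = 0.62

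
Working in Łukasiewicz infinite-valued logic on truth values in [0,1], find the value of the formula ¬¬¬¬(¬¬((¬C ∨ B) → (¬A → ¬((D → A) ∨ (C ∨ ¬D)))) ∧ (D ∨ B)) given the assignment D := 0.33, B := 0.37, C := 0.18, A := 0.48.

¬C: Łukasiewicz ¬ gives 1 − 0.18 = 0.82
(¬C ∨ B) = max(0.82, 0.37) = 0.82
¬A: Łukasiewicz ¬ gives 1 − 0.48 = 0.52
(D → A): min(1, 1 − 0.33 + 0.48) = 1
¬D: Łukasiewicz ¬ gives 1 − 0.33 = 0.67
(C ∨ ¬D) = max(0.18, 0.67) = 0.67
((D → A) ∨ (C ∨ ¬D)) = max(1, 0.67) = 1
¬((D → A) ∨ (C ∨ ¬D)): Łukasiewicz ¬ gives 1 − 1 = 0
(¬A → ¬((D → A) ∨ (C ∨ ¬D))): min(1, 1 − 0.52 + 0) = 0.48
((¬C ∨ B) → (¬A → ¬((D → A) ∨ (C ∨ ¬D)))): min(1, 1 − 0.82 + 0.48) = 0.66
¬((¬C ∨ B) → (¬A → ¬((D → A) ∨ (C ∨ ¬D)))): Łukasiewicz ¬ gives 1 − 0.66 = 0.34
¬¬((¬C ∨ B) → (¬A → ¬((D → A) ∨ (C ∨ ¬D)))): Łukasiewicz ¬ gives 1 − 0.34 = 0.66
(D ∨ B) = max(0.33, 0.37) = 0.37
(¬¬((¬C ∨ B) → (¬A → ¬((D → A) ∨ (C ∨ ¬D)))) ∧ (D ∨ B)) = min(0.66, 0.37) = 0.37
¬(¬¬((¬C ∨ B) → (¬A → ¬((D → A) ∨ (C ∨ ¬D)))) ∧ (D ∨ B)): Łukasiewicz ¬ gives 1 − 0.37 = 0.63
¬¬(¬¬((¬C ∨ B) → (¬A → ¬((D → A) ∨ (C ∨ ¬D)))) ∧ (D ∨ B)): Łukasiewicz ¬ gives 1 − 0.63 = 0.37
¬¬¬(¬¬((¬C ∨ B) → (¬A → ¬((D → A) ∨ (C ∨ ¬D)))) ∧ (D ∨ B)): Łukasiewicz ¬ gives 1 − 0.37 = 0.63
¬¬¬¬(¬¬((¬C ∨ B) → (¬A → ¬((D → A) ∨ (C ∨ ¬D)))) ∧ (D ∨ B)): Łukasiewicz ¬ gives 1 − 0.63 = 0.37

0.37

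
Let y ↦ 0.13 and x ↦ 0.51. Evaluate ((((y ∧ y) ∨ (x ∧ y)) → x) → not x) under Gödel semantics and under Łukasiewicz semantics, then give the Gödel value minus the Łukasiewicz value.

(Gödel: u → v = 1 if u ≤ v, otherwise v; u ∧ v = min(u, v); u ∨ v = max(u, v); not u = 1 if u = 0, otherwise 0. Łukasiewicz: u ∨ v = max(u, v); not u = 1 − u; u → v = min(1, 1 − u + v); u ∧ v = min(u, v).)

-0.49

Gödel evaluation:
  (y ∧ y) = min(0.13, 0.13) = 0.13
  (x ∧ y) = min(0.51, 0.13) = 0.13
  ((y ∧ y) ∨ (x ∧ y)) = max(0.13, 0.13) = 0.13
  (((y ∧ y) ∨ (x ∧ y)) → x): 0.13 ≤ 0.51, so result = 1
  not x: Gödel ¬ of 0.51 = 0 (operand ≠ 0)
  ((((y ∧ y) ∨ (x ∧ y)) → x) → not x): 1 > 0, so result = 0
  Gödel value = 0
Łukasiewicz evaluation:
  (y ∧ y) = min(0.13, 0.13) = 0.13
  (x ∧ y) = min(0.51, 0.13) = 0.13
  ((y ∧ y) ∨ (x ∧ y)) = max(0.13, 0.13) = 0.13
  (((y ∧ y) ∨ (x ∧ y)) → x): min(1, 1 − 0.13 + 0.51) = 1
  not x: Łukasiewicz ¬ gives 1 − 0.51 = 0.49
  ((((y ∧ y) ∨ (x ∧ y)) → x) → not x): min(1, 1 − 1 + 0.49) = 0.49
  Łukasiewicz value = 0.49
Difference: 0 − 0.49 = -0.49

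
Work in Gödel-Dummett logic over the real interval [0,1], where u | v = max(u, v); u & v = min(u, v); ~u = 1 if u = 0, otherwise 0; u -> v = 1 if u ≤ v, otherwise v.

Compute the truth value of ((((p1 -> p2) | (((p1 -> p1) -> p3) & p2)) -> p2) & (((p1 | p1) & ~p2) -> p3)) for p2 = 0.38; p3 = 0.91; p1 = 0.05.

(p1 -> p2): 0.05 ≤ 0.38, so result = 1
(p1 -> p1): 0.05 ≤ 0.05, so result = 1
((p1 -> p1) -> p3): 1 > 0.91, so result = 0.91
(((p1 -> p1) -> p3) & p2) = min(0.91, 0.38) = 0.38
((p1 -> p2) | (((p1 -> p1) -> p3) & p2)) = max(1, 0.38) = 1
(((p1 -> p2) | (((p1 -> p1) -> p3) & p2)) -> p2): 1 > 0.38, so result = 0.38
(p1 | p1) = max(0.05, 0.05) = 0.05
~p2: Gödel ¬ of 0.38 = 0 (operand ≠ 0)
((p1 | p1) & ~p2) = min(0.05, 0) = 0
(((p1 | p1) & ~p2) -> p3): 0 ≤ 0.91, so result = 1
((((p1 -> p2) | (((p1 -> p1) -> p3) & p2)) -> p2) & (((p1 | p1) & ~p2) -> p3)) = min(0.38, 1) = 0.38

0.38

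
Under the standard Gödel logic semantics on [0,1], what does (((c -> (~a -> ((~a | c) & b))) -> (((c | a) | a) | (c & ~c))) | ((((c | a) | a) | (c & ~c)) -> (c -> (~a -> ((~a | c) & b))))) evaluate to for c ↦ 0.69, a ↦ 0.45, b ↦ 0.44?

~a: Gödel ¬ of 0.45 = 0 (operand ≠ 0)
~a: Gödel ¬ of 0.45 = 0 (operand ≠ 0)
(~a | c) = max(0, 0.69) = 0.69
((~a | c) & b) = min(0.69, 0.44) = 0.44
(~a -> ((~a | c) & b)): 0 ≤ 0.44, so result = 1
(c -> (~a -> ((~a | c) & b))): 0.69 ≤ 1, so result = 1
(c | a) = max(0.69, 0.45) = 0.69
((c | a) | a) = max(0.69, 0.45) = 0.69
~c: Gödel ¬ of 0.69 = 0 (operand ≠ 0)
(c & ~c) = min(0.69, 0) = 0
(((c | a) | a) | (c & ~c)) = max(0.69, 0) = 0.69
((c -> (~a -> ((~a | c) & b))) -> (((c | a) | a) | (c & ~c))): 1 > 0.69, so result = 0.69
(c | a) = max(0.69, 0.45) = 0.69
((c | a) | a) = max(0.69, 0.45) = 0.69
~c: Gödel ¬ of 0.69 = 0 (operand ≠ 0)
(c & ~c) = min(0.69, 0) = 0
(((c | a) | a) | (c & ~c)) = max(0.69, 0) = 0.69
~a: Gödel ¬ of 0.45 = 0 (operand ≠ 0)
~a: Gödel ¬ of 0.45 = 0 (operand ≠ 0)
(~a | c) = max(0, 0.69) = 0.69
((~a | c) & b) = min(0.69, 0.44) = 0.44
(~a -> ((~a | c) & b)): 0 ≤ 0.44, so result = 1
(c -> (~a -> ((~a | c) & b))): 0.69 ≤ 1, so result = 1
((((c | a) | a) | (c & ~c)) -> (c -> (~a -> ((~a | c) & b)))): 0.69 ≤ 1, so result = 1
(((c -> (~a -> ((~a | c) & b))) -> (((c | a) | a) | (c & ~c))) | ((((c | a) | a) | (c & ~c)) -> (c -> (~a -> ((~a | c) & b))))) = max(0.69, 1) = 1

1.00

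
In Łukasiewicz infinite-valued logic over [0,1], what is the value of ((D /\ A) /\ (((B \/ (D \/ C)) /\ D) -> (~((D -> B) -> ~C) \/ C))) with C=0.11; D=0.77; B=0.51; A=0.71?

0.34

(D /\ A) = min(0.77, 0.71) = 0.71
(D \/ C) = max(0.77, 0.11) = 0.77
(B \/ (D \/ C)) = max(0.51, 0.77) = 0.77
((B \/ (D \/ C)) /\ D) = min(0.77, 0.77) = 0.77
(D -> B): min(1, 1 − 0.77 + 0.51) = 0.74
~C: Łukasiewicz ¬ gives 1 − 0.11 = 0.89
((D -> B) -> ~C): min(1, 1 − 0.74 + 0.89) = 1
~((D -> B) -> ~C): Łukasiewicz ¬ gives 1 − 1 = 0
(~((D -> B) -> ~C) \/ C) = max(0, 0.11) = 0.11
(((B \/ (D \/ C)) /\ D) -> (~((D -> B) -> ~C) \/ C)): min(1, 1 − 0.77 + 0.11) = 0.34
((D /\ A) /\ (((B \/ (D \/ C)) /\ D) -> (~((D -> B) -> ~C) \/ C))) = min(0.71, 0.34) = 0.34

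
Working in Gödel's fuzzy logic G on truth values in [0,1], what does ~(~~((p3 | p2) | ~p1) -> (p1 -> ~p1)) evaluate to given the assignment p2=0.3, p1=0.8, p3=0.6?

1.00

(p3 | p2) = max(0.6, 0.3) = 0.6
~p1: Gödel ¬ of 0.8 = 0 (operand ≠ 0)
((p3 | p2) | ~p1) = max(0.6, 0) = 0.6
~((p3 | p2) | ~p1): Gödel ¬ of 0.6 = 0 (operand ≠ 0)
~~((p3 | p2) | ~p1): Gödel ¬ of 0 = 1 (operand is 0)
~p1: Gödel ¬ of 0.8 = 0 (operand ≠ 0)
(p1 -> ~p1): 0.8 > 0, so result = 0
(~~((p3 | p2) | ~p1) -> (p1 -> ~p1)): 1 > 0, so result = 0
~(~~((p3 | p2) | ~p1) -> (p1 -> ~p1)): Gödel ¬ of 0 = 1 (operand is 0)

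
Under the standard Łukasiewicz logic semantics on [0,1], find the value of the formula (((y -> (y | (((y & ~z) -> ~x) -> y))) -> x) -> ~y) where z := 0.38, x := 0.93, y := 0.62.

~z: Łukasiewicz ¬ gives 1 − 0.38 = 0.62
(y & ~z) = min(0.62, 0.62) = 0.62
~x: Łukasiewicz ¬ gives 1 − 0.93 = 0.07
((y & ~z) -> ~x): min(1, 1 − 0.62 + 0.07) = 0.45
(((y & ~z) -> ~x) -> y): min(1, 1 − 0.45 + 0.62) = 1
(y | (((y & ~z) -> ~x) -> y)) = max(0.62, 1) = 1
(y -> (y | (((y & ~z) -> ~x) -> y))): min(1, 1 − 0.62 + 1) = 1
((y -> (y | (((y & ~z) -> ~x) -> y))) -> x): min(1, 1 − 1 + 0.93) = 0.93
~y: Łukasiewicz ¬ gives 1 − 0.62 = 0.38
(((y -> (y | (((y & ~z) -> ~x) -> y))) -> x) -> ~y): min(1, 1 − 0.93 + 0.38) = 0.45

0.45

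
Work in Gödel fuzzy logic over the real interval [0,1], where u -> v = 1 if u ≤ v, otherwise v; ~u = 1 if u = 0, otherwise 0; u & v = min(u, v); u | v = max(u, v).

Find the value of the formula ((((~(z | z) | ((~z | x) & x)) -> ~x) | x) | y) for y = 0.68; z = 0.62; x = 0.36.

(z | z) = max(0.62, 0.62) = 0.62
~(z | z): Gödel ¬ of 0.62 = 0 (operand ≠ 0)
~z: Gödel ¬ of 0.62 = 0 (operand ≠ 0)
(~z | x) = max(0, 0.36) = 0.36
((~z | x) & x) = min(0.36, 0.36) = 0.36
(~(z | z) | ((~z | x) & x)) = max(0, 0.36) = 0.36
~x: Gödel ¬ of 0.36 = 0 (operand ≠ 0)
((~(z | z) | ((~z | x) & x)) -> ~x): 0.36 > 0, so result = 0
(((~(z | z) | ((~z | x) & x)) -> ~x) | x) = max(0, 0.36) = 0.36
((((~(z | z) | ((~z | x) & x)) -> ~x) | x) | y) = max(0.36, 0.68) = 0.68

0.68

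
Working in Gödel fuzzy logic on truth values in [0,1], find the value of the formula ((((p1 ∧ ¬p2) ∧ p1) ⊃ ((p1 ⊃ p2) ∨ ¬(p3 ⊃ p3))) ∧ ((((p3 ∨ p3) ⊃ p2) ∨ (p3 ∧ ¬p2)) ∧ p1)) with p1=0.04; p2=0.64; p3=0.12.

¬p2: Gödel ¬ of 0.64 = 0 (operand ≠ 0)
(p1 ∧ ¬p2) = min(0.04, 0) = 0
((p1 ∧ ¬p2) ∧ p1) = min(0, 0.04) = 0
(p1 ⊃ p2): 0.04 ≤ 0.64, so result = 1
(p3 ⊃ p3): 0.12 ≤ 0.12, so result = 1
¬(p3 ⊃ p3): Gödel ¬ of 1 = 0 (operand ≠ 0)
((p1 ⊃ p2) ∨ ¬(p3 ⊃ p3)) = max(1, 0) = 1
(((p1 ∧ ¬p2) ∧ p1) ⊃ ((p1 ⊃ p2) ∨ ¬(p3 ⊃ p3))): 0 ≤ 1, so result = 1
(p3 ∨ p3) = max(0.12, 0.12) = 0.12
((p3 ∨ p3) ⊃ p2): 0.12 ≤ 0.64, so result = 1
¬p2: Gödel ¬ of 0.64 = 0 (operand ≠ 0)
(p3 ∧ ¬p2) = min(0.12, 0) = 0
(((p3 ∨ p3) ⊃ p2) ∨ (p3 ∧ ¬p2)) = max(1, 0) = 1
((((p3 ∨ p3) ⊃ p2) ∨ (p3 ∧ ¬p2)) ∧ p1) = min(1, 0.04) = 0.04
((((p1 ∧ ¬p2) ∧ p1) ⊃ ((p1 ⊃ p2) ∨ ¬(p3 ⊃ p3))) ∧ ((((p3 ∨ p3) ⊃ p2) ∨ (p3 ∧ ¬p2)) ∧ p1)) = min(1, 0.04) = 0.04

0.04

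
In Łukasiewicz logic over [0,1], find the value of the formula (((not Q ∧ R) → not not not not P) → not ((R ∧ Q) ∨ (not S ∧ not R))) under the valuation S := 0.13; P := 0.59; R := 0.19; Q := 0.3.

0.19

not Q: Łukasiewicz ¬ gives 1 − 0.3 = 0.7
(not Q ∧ R) = min(0.7, 0.19) = 0.19
not P: Łukasiewicz ¬ gives 1 − 0.59 = 0.41
not not P: Łukasiewicz ¬ gives 1 − 0.41 = 0.59
not not not P: Łukasiewicz ¬ gives 1 − 0.59 = 0.41
not not not not P: Łukasiewicz ¬ gives 1 − 0.41 = 0.59
((not Q ∧ R) → not not not not P): min(1, 1 − 0.19 + 0.59) = 1
(R ∧ Q) = min(0.19, 0.3) = 0.19
not S: Łukasiewicz ¬ gives 1 − 0.13 = 0.87
not R: Łukasiewicz ¬ gives 1 − 0.19 = 0.81
(not S ∧ not R) = min(0.87, 0.81) = 0.81
((R ∧ Q) ∨ (not S ∧ not R)) = max(0.19, 0.81) = 0.81
not ((R ∧ Q) ∨ (not S ∧ not R)): Łukasiewicz ¬ gives 1 − 0.81 = 0.19
(((not Q ∧ R) → not not not not P) → not ((R ∧ Q) ∨ (not S ∧ not R))): min(1, 1 − 1 + 0.19) = 0.19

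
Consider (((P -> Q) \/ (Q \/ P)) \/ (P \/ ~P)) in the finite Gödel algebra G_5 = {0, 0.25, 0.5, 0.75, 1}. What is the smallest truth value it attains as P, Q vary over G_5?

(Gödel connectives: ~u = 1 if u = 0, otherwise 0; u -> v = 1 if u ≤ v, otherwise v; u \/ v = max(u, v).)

The minimum is attained at P = 0.25, Q = 0:
  (P -> Q): 0.25 > 0, so result = 0
  (Q \/ P) = max(0, 0.25) = 0.25
  ((P -> Q) \/ (Q \/ P)) = max(0, 0.25) = 0.25
  ~P: Gödel ¬ of 0.25 = 0 (operand ≠ 0)
  (P \/ ~P) = max(0.25, 0) = 0.25
  (((P -> Q) \/ (Q \/ P)) \/ (P \/ ~P)) = max(0.25, 0.25) = 0.25
Checking all 25 assignments confirms none give a value below 0.25.

0.25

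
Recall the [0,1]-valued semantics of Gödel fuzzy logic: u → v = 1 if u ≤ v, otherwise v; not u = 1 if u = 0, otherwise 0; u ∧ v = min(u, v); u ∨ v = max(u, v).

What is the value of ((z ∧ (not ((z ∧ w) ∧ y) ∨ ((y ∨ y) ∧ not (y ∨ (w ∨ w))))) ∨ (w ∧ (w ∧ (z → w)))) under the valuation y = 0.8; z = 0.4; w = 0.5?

(z ∧ w) = min(0.4, 0.5) = 0.4
((z ∧ w) ∧ y) = min(0.4, 0.8) = 0.4
not ((z ∧ w) ∧ y): Gödel ¬ of 0.4 = 0 (operand ≠ 0)
(y ∨ y) = max(0.8, 0.8) = 0.8
(w ∨ w) = max(0.5, 0.5) = 0.5
(y ∨ (w ∨ w)) = max(0.8, 0.5) = 0.8
not (y ∨ (w ∨ w)): Gödel ¬ of 0.8 = 0 (operand ≠ 0)
((y ∨ y) ∧ not (y ∨ (w ∨ w))) = min(0.8, 0) = 0
(not ((z ∧ w) ∧ y) ∨ ((y ∨ y) ∧ not (y ∨ (w ∨ w)))) = max(0, 0) = 0
(z ∧ (not ((z ∧ w) ∧ y) ∨ ((y ∨ y) ∧ not (y ∨ (w ∨ w))))) = min(0.4, 0) = 0
(z → w): 0.4 ≤ 0.5, so result = 1
(w ∧ (z → w)) = min(0.5, 1) = 0.5
(w ∧ (w ∧ (z → w))) = min(0.5, 0.5) = 0.5
((z ∧ (not ((z ∧ w) ∧ y) ∨ ((y ∨ y) ∧ not (y ∨ (w ∨ w))))) ∨ (w ∧ (w ∧ (z → w)))) = max(0, 0.5) = 0.5

0.50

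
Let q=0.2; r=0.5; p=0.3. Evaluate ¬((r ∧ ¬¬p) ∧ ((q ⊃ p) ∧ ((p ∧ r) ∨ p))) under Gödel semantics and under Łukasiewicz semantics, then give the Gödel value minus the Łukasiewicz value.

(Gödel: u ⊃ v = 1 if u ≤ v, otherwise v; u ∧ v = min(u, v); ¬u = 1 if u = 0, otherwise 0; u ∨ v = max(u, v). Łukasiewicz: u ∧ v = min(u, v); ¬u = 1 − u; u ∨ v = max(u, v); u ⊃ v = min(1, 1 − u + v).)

-0.70

Gödel evaluation:
  ¬p: Gödel ¬ of 0.3 = 0 (operand ≠ 0)
  ¬¬p: Gödel ¬ of 0 = 1 (operand is 0)
  (r ∧ ¬¬p) = min(0.5, 1) = 0.5
  (q ⊃ p): 0.2 ≤ 0.3, so result = 1
  (p ∧ r) = min(0.3, 0.5) = 0.3
  ((p ∧ r) ∨ p) = max(0.3, 0.3) = 0.3
  ((q ⊃ p) ∧ ((p ∧ r) ∨ p)) = min(1, 0.3) = 0.3
  ((r ∧ ¬¬p) ∧ ((q ⊃ p) ∧ ((p ∧ r) ∨ p))) = min(0.5, 0.3) = 0.3
  ¬((r ∧ ¬¬p) ∧ ((q ⊃ p) ∧ ((p ∧ r) ∨ p))): Gödel ¬ of 0.3 = 0 (operand ≠ 0)
  Gödel value = 0
Łukasiewicz evaluation:
  ¬p: Łukasiewicz ¬ gives 1 − 0.3 = 0.7
  ¬¬p: Łukasiewicz ¬ gives 1 − 0.7 = 0.3
  (r ∧ ¬¬p) = min(0.5, 0.3) = 0.3
  (q ⊃ p): min(1, 1 − 0.2 + 0.3) = 1
  (p ∧ r) = min(0.3, 0.5) = 0.3
  ((p ∧ r) ∨ p) = max(0.3, 0.3) = 0.3
  ((q ⊃ p) ∧ ((p ∧ r) ∨ p)) = min(1, 0.3) = 0.3
  ((r ∧ ¬¬p) ∧ ((q ⊃ p) ∧ ((p ∧ r) ∨ p))) = min(0.3, 0.3) = 0.3
  ¬((r ∧ ¬¬p) ∧ ((q ⊃ p) ∧ ((p ∧ r) ∨ p))): Łukasiewicz ¬ gives 1 − 0.3 = 0.7
  Łukasiewicz value = 0.7
Difference: 0 − 0.7 = -0.70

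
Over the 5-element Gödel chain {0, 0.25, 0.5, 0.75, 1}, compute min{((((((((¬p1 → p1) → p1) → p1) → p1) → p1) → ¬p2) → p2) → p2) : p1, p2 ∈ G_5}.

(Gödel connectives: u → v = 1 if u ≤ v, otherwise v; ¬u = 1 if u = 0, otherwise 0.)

The minimum is attained at p1 = 0.25, p2 = 0.25:
  ¬p1: Gödel ¬ of 0.25 = 0 (operand ≠ 0)
  (¬p1 → p1): 0 ≤ 0.25, so result = 1
  ((¬p1 → p1) → p1): 1 > 0.25, so result = 0.25
  (((¬p1 → p1) → p1) → p1): 0.25 ≤ 0.25, so result = 1
  ((((¬p1 → p1) → p1) → p1) → p1): 1 > 0.25, so result = 0.25
  (((((¬p1 → p1) → p1) → p1) → p1) → p1): 0.25 ≤ 0.25, so result = 1
  ¬p2: Gödel ¬ of 0.25 = 0 (operand ≠ 0)
  ((((((¬p1 → p1) → p1) → p1) → p1) → p1) → ¬p2): 1 > 0, so result = 0
  (((((((¬p1 → p1) → p1) → p1) → p1) → p1) → ¬p2) → p2): 0 ≤ 0.25, so result = 1
  ((((((((¬p1 → p1) → p1) → p1) → p1) → p1) → ¬p2) → p2) → p2): 1 > 0.25, so result = 0.25
Checking all 25 assignments confirms none give a value below 0.25.

0.25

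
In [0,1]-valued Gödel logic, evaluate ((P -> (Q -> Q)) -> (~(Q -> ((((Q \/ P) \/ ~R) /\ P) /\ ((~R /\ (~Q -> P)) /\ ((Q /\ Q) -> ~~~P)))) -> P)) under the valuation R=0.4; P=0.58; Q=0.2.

0.58

(Q -> Q): 0.2 ≤ 0.2, so result = 1
(P -> (Q -> Q)): 0.58 ≤ 1, so result = 1
(Q \/ P) = max(0.2, 0.58) = 0.58
~R: Gödel ¬ of 0.4 = 0 (operand ≠ 0)
((Q \/ P) \/ ~R) = max(0.58, 0) = 0.58
(((Q \/ P) \/ ~R) /\ P) = min(0.58, 0.58) = 0.58
~R: Gödel ¬ of 0.4 = 0 (operand ≠ 0)
~Q: Gödel ¬ of 0.2 = 0 (operand ≠ 0)
(~Q -> P): 0 ≤ 0.58, so result = 1
(~R /\ (~Q -> P)) = min(0, 1) = 0
(Q /\ Q) = min(0.2, 0.2) = 0.2
~P: Gödel ¬ of 0.58 = 0 (operand ≠ 0)
~~P: Gödel ¬ of 0 = 1 (operand is 0)
~~~P: Gödel ¬ of 1 = 0 (operand ≠ 0)
((Q /\ Q) -> ~~~P): 0.2 > 0, so result = 0
((~R /\ (~Q -> P)) /\ ((Q /\ Q) -> ~~~P)) = min(0, 0) = 0
((((Q \/ P) \/ ~R) /\ P) /\ ((~R /\ (~Q -> P)) /\ ((Q /\ Q) -> ~~~P))) = min(0.58, 0) = 0
(Q -> ((((Q \/ P) \/ ~R) /\ P) /\ ((~R /\ (~Q -> P)) /\ ((Q /\ Q) -> ~~~P)))): 0.2 > 0, so result = 0
~(Q -> ((((Q \/ P) \/ ~R) /\ P) /\ ((~R /\ (~Q -> P)) /\ ((Q /\ Q) -> ~~~P)))): Gödel ¬ of 0 = 1 (operand is 0)
(~(Q -> ((((Q \/ P) \/ ~R) /\ P) /\ ((~R /\ (~Q -> P)) /\ ((Q /\ Q) -> ~~~P)))) -> P): 1 > 0.58, so result = 0.58
((P -> (Q -> Q)) -> (~(Q -> ((((Q \/ P) \/ ~R) /\ P) /\ ((~R /\ (~Q -> P)) /\ ((Q /\ Q) -> ~~~P)))) -> P)): 1 > 0.58, so result = 0.58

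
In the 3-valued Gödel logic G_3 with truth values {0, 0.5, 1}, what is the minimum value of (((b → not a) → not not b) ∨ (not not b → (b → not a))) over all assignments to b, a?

Every assignment gives 1. For instance at b = 0, a = 0:
  not a: Gödel ¬ of 0 = 1 (operand is 0)
  (b → not a): 0 ≤ 1, so result = 1
  not b: Gödel ¬ of 0 = 1 (operand is 0)
  not not b: Gödel ¬ of 1 = 0 (operand ≠ 0)
  ((b → not a) → not not b): 1 > 0, so result = 0
  not b: Gödel ¬ of 0 = 1 (operand is 0)
  not not b: Gödel ¬ of 1 = 0 (operand ≠ 0)
  not a: Gödel ¬ of 0 = 1 (operand is 0)
  (b → not a): 0 ≤ 1, so result = 1
  (not not b → (b → not a)): 0 ≤ 1, so result = 1
  (((b → not a) → not not b) ∨ (not not b → (b → not a))) = max(0, 1) = 1
All 9 assignments give value 1 — the formula is a G_3-tautology.

1.00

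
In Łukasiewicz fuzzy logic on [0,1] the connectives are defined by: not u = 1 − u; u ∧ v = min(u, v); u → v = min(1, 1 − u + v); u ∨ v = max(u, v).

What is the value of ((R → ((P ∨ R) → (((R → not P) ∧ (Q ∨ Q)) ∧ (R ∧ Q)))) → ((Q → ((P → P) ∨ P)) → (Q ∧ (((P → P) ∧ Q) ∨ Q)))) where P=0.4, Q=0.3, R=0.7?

0.40

(P ∨ R) = max(0.4, 0.7) = 0.7
not P: Łukasiewicz ¬ gives 1 − 0.4 = 0.6
(R → not P): min(1, 1 − 0.7 + 0.6) = 0.9
(Q ∨ Q) = max(0.3, 0.3) = 0.3
((R → not P) ∧ (Q ∨ Q)) = min(0.9, 0.3) = 0.3
(R ∧ Q) = min(0.7, 0.3) = 0.3
(((R → not P) ∧ (Q ∨ Q)) ∧ (R ∧ Q)) = min(0.3, 0.3) = 0.3
((P ∨ R) → (((R → not P) ∧ (Q ∨ Q)) ∧ (R ∧ Q))): min(1, 1 − 0.7 + 0.3) = 0.6
(R → ((P ∨ R) → (((R → not P) ∧ (Q ∨ Q)) ∧ (R ∧ Q)))): min(1, 1 − 0.7 + 0.6) = 0.9
(P → P): min(1, 1 − 0.4 + 0.4) = 1
((P → P) ∨ P) = max(1, 0.4) = 1
(Q → ((P → P) ∨ P)): min(1, 1 − 0.3 + 1) = 1
(P → P): min(1, 1 − 0.4 + 0.4) = 1
((P → P) ∧ Q) = min(1, 0.3) = 0.3
(((P → P) ∧ Q) ∨ Q) = max(0.3, 0.3) = 0.3
(Q ∧ (((P → P) ∧ Q) ∨ Q)) = min(0.3, 0.3) = 0.3
((Q → ((P → P) ∨ P)) → (Q ∧ (((P → P) ∧ Q) ∨ Q))): min(1, 1 − 1 + 0.3) = 0.3
((R → ((P ∨ R) → (((R → not P) ∧ (Q ∨ Q)) ∧ (R ∧ Q)))) → ((Q → ((P → P) ∨ P)) → (Q ∧ (((P → P) ∧ Q) ∨ Q)))): min(1, 1 − 0.9 + 0.3) = 0.4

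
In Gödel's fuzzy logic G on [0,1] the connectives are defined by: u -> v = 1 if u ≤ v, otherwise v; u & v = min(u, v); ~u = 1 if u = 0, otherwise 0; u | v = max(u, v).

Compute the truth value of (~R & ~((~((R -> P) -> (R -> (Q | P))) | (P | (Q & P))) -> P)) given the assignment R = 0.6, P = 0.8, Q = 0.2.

0.00

~R: Gödel ¬ of 0.6 = 0 (operand ≠ 0)
(R -> P): 0.6 ≤ 0.8, so result = 1
(Q | P) = max(0.2, 0.8) = 0.8
(R -> (Q | P)): 0.6 ≤ 0.8, so result = 1
((R -> P) -> (R -> (Q | P))): 1 ≤ 1, so result = 1
~((R -> P) -> (R -> (Q | P))): Gödel ¬ of 1 = 0 (operand ≠ 0)
(Q & P) = min(0.2, 0.8) = 0.2
(P | (Q & P)) = max(0.8, 0.2) = 0.8
(~((R -> P) -> (R -> (Q | P))) | (P | (Q & P))) = max(0, 0.8) = 0.8
((~((R -> P) -> (R -> (Q | P))) | (P | (Q & P))) -> P): 0.8 ≤ 0.8, so result = 1
~((~((R -> P) -> (R -> (Q | P))) | (P | (Q & P))) -> P): Gödel ¬ of 1 = 0 (operand ≠ 0)
(~R & ~((~((R -> P) -> (R -> (Q | P))) | (P | (Q & P))) -> P)) = min(0, 0) = 0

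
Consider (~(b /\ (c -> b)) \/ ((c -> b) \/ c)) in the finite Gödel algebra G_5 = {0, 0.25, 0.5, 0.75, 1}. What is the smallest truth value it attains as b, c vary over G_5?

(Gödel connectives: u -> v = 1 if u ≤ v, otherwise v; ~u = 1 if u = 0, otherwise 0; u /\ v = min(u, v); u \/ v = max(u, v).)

The minimum is attained at b = 0.25, c = 0.5:
  (c -> b): 0.5 > 0.25, so result = 0.25
  (b /\ (c -> b)) = min(0.25, 0.25) = 0.25
  ~(b /\ (c -> b)): Gödel ¬ of 0.25 = 0 (operand ≠ 0)
  (c -> b): 0.5 > 0.25, so result = 0.25
  ((c -> b) \/ c) = max(0.25, 0.5) = 0.5
  (~(b /\ (c -> b)) \/ ((c -> b) \/ c)) = max(0, 0.5) = 0.5
Checking all 25 assignments confirms none give a value below 0.50.

0.50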